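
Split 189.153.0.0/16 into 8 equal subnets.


New prefix = 16 + 3 = 19
Each subnet has 8192 addresses
  189.153.0.0/19
  189.153.32.0/19
  189.153.64.0/19
  189.153.96.0/19
  189.153.128.0/19
  189.153.160.0/19
  189.153.192.0/19
  189.153.224.0/19
Subnets: 189.153.0.0/19, 189.153.32.0/19, 189.153.64.0/19, 189.153.96.0/19, 189.153.128.0/19, 189.153.160.0/19, 189.153.192.0/19, 189.153.224.0/19


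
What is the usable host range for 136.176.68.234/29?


Network: 136.176.68.232
Broadcast: 136.176.68.239
First usable = network + 1
Last usable = broadcast - 1
Range: 136.176.68.233 to 136.176.68.238


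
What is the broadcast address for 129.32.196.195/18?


Network: 129.32.192.0/18
Host bits = 14
Set all host bits to 1:
Broadcast: 129.32.255.255


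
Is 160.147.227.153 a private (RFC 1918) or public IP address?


RFC 1918 private ranges:
  10.0.0.0/8 (10.0.0.0 - 10.255.255.255)
  172.16.0.0/12 (172.16.0.0 - 172.31.255.255)
  192.168.0.0/16 (192.168.0.0 - 192.168.255.255)
Public (not in any RFC 1918 range)


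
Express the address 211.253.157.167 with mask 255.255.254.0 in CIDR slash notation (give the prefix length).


Binary: 11111111.11111111.11111110.00000000
Count leading 1s
Prefix: /23


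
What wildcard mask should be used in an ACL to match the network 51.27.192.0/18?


Subnet mask: 255.255.192.0
Wildcard = 255.255.255.255 - subnet mask
255 - 255 = 0
255 - 255 = 0
255 - 192 = 63
255 - 0 = 255
Wildcard: 0.0.63.255


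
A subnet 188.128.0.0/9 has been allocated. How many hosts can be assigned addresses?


Host bits = 32 - 9 = 23
Total addresses = 2^23 = 8388608
Usable = total - 2 (network and broadcast)
Usable hosts: 8388606


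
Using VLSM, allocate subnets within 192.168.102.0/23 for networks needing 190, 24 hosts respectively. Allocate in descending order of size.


190 hosts -> /24 (254 usable): 192.168.102.0/24
24 hosts -> /27 (30 usable): 192.168.103.0/27
Allocation: 192.168.102.0/24 (190 hosts, 254 usable); 192.168.103.0/27 (24 hosts, 30 usable)


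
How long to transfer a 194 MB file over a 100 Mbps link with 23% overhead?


Effective throughput = 100 * (1 - 23/100) = 77 Mbps
File size in Mb = 194 * 8 = 1552 Mb
Time = 1552 / 77
Time = 20.1558 seconds


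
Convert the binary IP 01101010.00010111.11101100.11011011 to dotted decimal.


01101010 = 106
00010111 = 23
11101100 = 236
11011011 = 219
IP: 106.23.236.219


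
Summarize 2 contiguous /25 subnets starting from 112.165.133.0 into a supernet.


Original prefix: /25
Number of subnets: 2 = 2^1
New prefix = 25 - 1 = 24
Supernet: 112.165.133.0/24


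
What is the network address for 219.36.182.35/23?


IP:   11011011.00100100.10110110.00100011
Mask: 11111111.11111111.11111110.00000000
AND operation:
Net:  11011011.00100100.10110110.00000000
Network: 219.36.182.0/23


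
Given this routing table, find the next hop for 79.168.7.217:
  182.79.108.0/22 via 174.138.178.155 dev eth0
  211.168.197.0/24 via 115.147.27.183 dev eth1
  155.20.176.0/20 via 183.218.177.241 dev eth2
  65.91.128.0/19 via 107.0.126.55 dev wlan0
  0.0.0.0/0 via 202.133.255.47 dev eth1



Longest prefix match for 79.168.7.217:
  /22 182.79.108.0: no
  /24 211.168.197.0: no
  /20 155.20.176.0: no
  /19 65.91.128.0: no
  /0 0.0.0.0: MATCH
Selected: next-hop 202.133.255.47 via eth1 (matched /0)


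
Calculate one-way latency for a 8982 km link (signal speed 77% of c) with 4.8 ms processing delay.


Speed = 0.77 * 3e5 km/s = 231000 km/s
Propagation delay = 8982 / 231000 = 0.0389 s = 38.8831 ms
Processing delay = 4.8 ms
Total one-way latency = 43.6831 ms


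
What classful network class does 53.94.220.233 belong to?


First octet: 53
Binary: 00110101
0xxxxxxx -> Class A (1-126)
Class A, default mask 255.0.0.0 (/8)


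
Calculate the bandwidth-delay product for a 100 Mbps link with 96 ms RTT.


BDP = bandwidth * RTT
= 100 Mbps * 96 ms
= 100 * 1e6 * 96 / 1000 bits
= 9600000 bits
= 1200000 bytes
= 1171.875 KB
BDP = 9600000 bits (1200000 bytes)


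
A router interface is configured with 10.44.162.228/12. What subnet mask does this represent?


/12 means 12 network bits, 20 host bits
Binary: 11111111111100000000000000000000
Mask: 255.240.0.0


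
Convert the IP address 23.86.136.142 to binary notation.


23 = 00010111
86 = 01010110
136 = 10001000
142 = 10001110
Binary: 00010111.01010110.10001000.10001110


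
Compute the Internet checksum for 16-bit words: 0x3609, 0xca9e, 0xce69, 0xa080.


Sum all words (with carry folding):
+ 0x3609 = 0x3609
+ 0xca9e = 0x00a8
+ 0xce69 = 0xcf11
+ 0xa080 = 0x6f92
One's complement: ~0x6f92
Checksum = 0x906d


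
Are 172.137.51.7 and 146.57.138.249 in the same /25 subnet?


Mask: 255.255.255.128
172.137.51.7 AND mask = 172.137.51.0
146.57.138.249 AND mask = 146.57.138.128
No, different subnets (172.137.51.0 vs 146.57.138.128)


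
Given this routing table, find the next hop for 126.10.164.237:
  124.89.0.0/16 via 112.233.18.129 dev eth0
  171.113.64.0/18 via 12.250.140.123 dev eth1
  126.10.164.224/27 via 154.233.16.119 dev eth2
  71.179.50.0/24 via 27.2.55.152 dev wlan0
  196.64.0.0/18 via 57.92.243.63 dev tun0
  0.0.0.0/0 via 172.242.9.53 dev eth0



Longest prefix match for 126.10.164.237:
  /16 124.89.0.0: no
  /18 171.113.64.0: no
  /27 126.10.164.224: MATCH
  /24 71.179.50.0: no
  /18 196.64.0.0: no
  /0 0.0.0.0: MATCH
Selected: next-hop 154.233.16.119 via eth2 (matched /27)


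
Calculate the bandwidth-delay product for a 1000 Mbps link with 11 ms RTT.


BDP = bandwidth * RTT
= 1000 Mbps * 11 ms
= 1000 * 1e6 * 11 / 1000 bits
= 11000000 bits
= 1375000 bytes
= 1342.7734 KB
BDP = 11000000 bits (1375000 bytes)


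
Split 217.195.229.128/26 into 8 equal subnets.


New prefix = 26 + 3 = 29
Each subnet has 8 addresses
  217.195.229.128/29
  217.195.229.136/29
  217.195.229.144/29
  217.195.229.152/29
  217.195.229.160/29
  217.195.229.168/29
  217.195.229.176/29
  217.195.229.184/29
Subnets: 217.195.229.128/29, 217.195.229.136/29, 217.195.229.144/29, 217.195.229.152/29, 217.195.229.160/29, 217.195.229.168/29, 217.195.229.176/29, 217.195.229.184/29


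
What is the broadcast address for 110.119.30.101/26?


Network: 110.119.30.64/26
Host bits = 6
Set all host bits to 1:
Broadcast: 110.119.30.127


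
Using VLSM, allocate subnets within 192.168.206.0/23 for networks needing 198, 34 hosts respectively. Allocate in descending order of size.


198 hosts -> /24 (254 usable): 192.168.206.0/24
34 hosts -> /26 (62 usable): 192.168.207.0/26
Allocation: 192.168.206.0/24 (198 hosts, 254 usable); 192.168.207.0/26 (34 hosts, 62 usable)


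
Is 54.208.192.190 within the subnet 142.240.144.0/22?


Subnet network: 142.240.144.0
Test IP AND mask: 54.208.192.0
No, 54.208.192.190 is not in 142.240.144.0/22


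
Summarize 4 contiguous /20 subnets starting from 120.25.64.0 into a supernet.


Original prefix: /20
Number of subnets: 4 = 2^2
New prefix = 20 - 2 = 18
Supernet: 120.25.64.0/18


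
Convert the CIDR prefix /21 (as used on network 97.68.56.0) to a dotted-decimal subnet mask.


/21 means 21 network bits, 11 host bits
Binary: 11111111111111111111100000000000
Mask: 255.255.248.0


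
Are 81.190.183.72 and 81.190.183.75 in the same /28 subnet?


Mask: 255.255.255.240
81.190.183.72 AND mask = 81.190.183.64
81.190.183.75 AND mask = 81.190.183.64
Yes, same subnet (81.190.183.64)


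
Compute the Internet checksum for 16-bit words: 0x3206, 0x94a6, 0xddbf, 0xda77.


Sum all words (with carry folding):
+ 0x3206 = 0x3206
+ 0x94a6 = 0xc6ac
+ 0xddbf = 0xa46c
+ 0xda77 = 0x7ee4
One's complement: ~0x7ee4
Checksum = 0x811b


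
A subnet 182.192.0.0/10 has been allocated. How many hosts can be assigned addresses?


Host bits = 32 - 10 = 22
Total addresses = 2^22 = 4194304
Usable = total - 2 (network and broadcast)
Usable hosts: 4194302


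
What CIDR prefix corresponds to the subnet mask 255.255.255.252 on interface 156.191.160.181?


Binary: 11111111.11111111.11111111.11111100
Count leading 1s
Prefix: /30


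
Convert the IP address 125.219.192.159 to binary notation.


125 = 01111101
219 = 11011011
192 = 11000000
159 = 10011111
Binary: 01111101.11011011.11000000.10011111


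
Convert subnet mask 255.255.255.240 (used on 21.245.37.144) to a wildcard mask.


Subnet mask: 255.255.255.240
Wildcard = 255.255.255.255 - subnet mask
255 - 255 = 0
255 - 255 = 0
255 - 255 = 0
255 - 240 = 15
Wildcard: 0.0.0.15


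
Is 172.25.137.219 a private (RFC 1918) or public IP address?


RFC 1918 private ranges:
  10.0.0.0/8 (10.0.0.0 - 10.255.255.255)
  172.16.0.0/12 (172.16.0.0 - 172.31.255.255)
  192.168.0.0/16 (192.168.0.0 - 192.168.255.255)
Private (in 172.16.0.0/12)


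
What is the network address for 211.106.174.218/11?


IP:   11010011.01101010.10101110.11011010
Mask: 11111111.11100000.00000000.00000000
AND operation:
Net:  11010011.01100000.00000000.00000000
Network: 211.96.0.0/11


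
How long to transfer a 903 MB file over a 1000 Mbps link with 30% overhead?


Effective throughput = 1000 * (1 - 30/100) = 700 Mbps
File size in Mb = 903 * 8 = 7224 Mb
Time = 7224 / 700
Time = 10.32 seconds


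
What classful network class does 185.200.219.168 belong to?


First octet: 185
Binary: 10111001
10xxxxxx -> Class B (128-191)
Class B, default mask 255.255.0.0 (/16)


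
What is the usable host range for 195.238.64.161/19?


Network: 195.238.64.0
Broadcast: 195.238.95.255
First usable = network + 1
Last usable = broadcast - 1
Range: 195.238.64.1 to 195.238.95.254


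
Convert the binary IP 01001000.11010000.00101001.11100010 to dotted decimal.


01001000 = 72
11010000 = 208
00101001 = 41
11100010 = 226
IP: 72.208.41.226


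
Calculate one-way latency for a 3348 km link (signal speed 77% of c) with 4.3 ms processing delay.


Speed = 0.77 * 3e5 km/s = 231000 km/s
Propagation delay = 3348 / 231000 = 0.0145 s = 14.4935 ms
Processing delay = 4.3 ms
Total one-way latency = 18.7935 ms


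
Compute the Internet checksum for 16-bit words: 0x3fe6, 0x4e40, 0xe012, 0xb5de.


Sum all words (with carry folding):
+ 0x3fe6 = 0x3fe6
+ 0x4e40 = 0x8e26
+ 0xe012 = 0x6e39
+ 0xb5de = 0x2418
One's complement: ~0x2418
Checksum = 0xdbe7


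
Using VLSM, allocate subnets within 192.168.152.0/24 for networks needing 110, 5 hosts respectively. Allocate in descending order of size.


110 hosts -> /25 (126 usable): 192.168.152.0/25
5 hosts -> /29 (6 usable): 192.168.152.128/29
Allocation: 192.168.152.0/25 (110 hosts, 126 usable); 192.168.152.128/29 (5 hosts, 6 usable)


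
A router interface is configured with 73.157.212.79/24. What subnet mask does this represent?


/24 means 24 network bits, 8 host bits
Binary: 11111111111111111111111100000000
Mask: 255.255.255.0


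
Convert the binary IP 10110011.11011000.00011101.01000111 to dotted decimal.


10110011 = 179
11011000 = 216
00011101 = 29
01000111 = 71
IP: 179.216.29.71


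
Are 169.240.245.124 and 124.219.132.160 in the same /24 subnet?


Mask: 255.255.255.0
169.240.245.124 AND mask = 169.240.245.0
124.219.132.160 AND mask = 124.219.132.0
No, different subnets (169.240.245.0 vs 124.219.132.0)


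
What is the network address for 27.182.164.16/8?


IP:   00011011.10110110.10100100.00010000
Mask: 11111111.00000000.00000000.00000000
AND operation:
Net:  00011011.00000000.00000000.00000000
Network: 27.0.0.0/8


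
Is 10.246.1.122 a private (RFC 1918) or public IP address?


RFC 1918 private ranges:
  10.0.0.0/8 (10.0.0.0 - 10.255.255.255)
  172.16.0.0/12 (172.16.0.0 - 172.31.255.255)
  192.168.0.0/16 (192.168.0.0 - 192.168.255.255)
Private (in 10.0.0.0/8)


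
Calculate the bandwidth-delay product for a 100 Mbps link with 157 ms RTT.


BDP = bandwidth * RTT
= 100 Mbps * 157 ms
= 100 * 1e6 * 157 / 1000 bits
= 15700000 bits
= 1962500 bytes
= 1916.5039 KB
BDP = 15700000 bits (1962500 bytes)


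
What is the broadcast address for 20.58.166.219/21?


Network: 20.58.160.0/21
Host bits = 11
Set all host bits to 1:
Broadcast: 20.58.167.255


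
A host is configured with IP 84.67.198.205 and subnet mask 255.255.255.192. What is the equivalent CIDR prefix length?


Binary: 11111111.11111111.11111111.11000000
Count leading 1s
Prefix: /26


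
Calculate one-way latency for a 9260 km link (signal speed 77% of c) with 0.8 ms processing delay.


Speed = 0.77 * 3e5 km/s = 231000 km/s
Propagation delay = 9260 / 231000 = 0.0401 s = 40.0866 ms
Processing delay = 0.8 ms
Total one-way latency = 40.8866 ms


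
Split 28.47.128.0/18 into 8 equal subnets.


New prefix = 18 + 3 = 21
Each subnet has 2048 addresses
  28.47.128.0/21
  28.47.136.0/21
  28.47.144.0/21
  28.47.152.0/21
  28.47.160.0/21
  28.47.168.0/21
  28.47.176.0/21
  28.47.184.0/21
Subnets: 28.47.128.0/21, 28.47.136.0/21, 28.47.144.0/21, 28.47.152.0/21, 28.47.160.0/21, 28.47.168.0/21, 28.47.176.0/21, 28.47.184.0/21


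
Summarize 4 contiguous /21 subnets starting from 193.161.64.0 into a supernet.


Original prefix: /21
Number of subnets: 4 = 2^2
New prefix = 21 - 2 = 19
Supernet: 193.161.64.0/19


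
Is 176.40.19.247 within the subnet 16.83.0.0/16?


Subnet network: 16.83.0.0
Test IP AND mask: 176.40.0.0
No, 176.40.19.247 is not in 16.83.0.0/16


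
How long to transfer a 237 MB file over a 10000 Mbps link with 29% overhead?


Effective throughput = 10000 * (1 - 29/100) = 7100 Mbps
File size in Mb = 237 * 8 = 1896 Mb
Time = 1896 / 7100
Time = 0.267 seconds


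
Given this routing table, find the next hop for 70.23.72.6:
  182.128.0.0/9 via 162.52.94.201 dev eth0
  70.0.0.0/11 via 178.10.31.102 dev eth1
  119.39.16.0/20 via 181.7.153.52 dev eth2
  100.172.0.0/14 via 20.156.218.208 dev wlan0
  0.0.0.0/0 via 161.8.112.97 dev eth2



Longest prefix match for 70.23.72.6:
  /9 182.128.0.0: no
  /11 70.0.0.0: MATCH
  /20 119.39.16.0: no
  /14 100.172.0.0: no
  /0 0.0.0.0: MATCH
Selected: next-hop 178.10.31.102 via eth1 (matched /11)


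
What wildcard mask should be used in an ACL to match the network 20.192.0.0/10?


Subnet mask: 255.192.0.0
Wildcard = 255.255.255.255 - subnet mask
255 - 255 = 0
255 - 192 = 63
255 - 0 = 255
255 - 0 = 255
Wildcard: 0.63.255.255


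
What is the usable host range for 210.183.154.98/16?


Network: 210.183.0.0
Broadcast: 210.183.255.255
First usable = network + 1
Last usable = broadcast - 1
Range: 210.183.0.1 to 210.183.255.254


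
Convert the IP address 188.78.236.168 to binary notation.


188 = 10111100
78 = 01001110
236 = 11101100
168 = 10101000
Binary: 10111100.01001110.11101100.10101000


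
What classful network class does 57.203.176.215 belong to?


First octet: 57
Binary: 00111001
0xxxxxxx -> Class A (1-126)
Class A, default mask 255.0.0.0 (/8)


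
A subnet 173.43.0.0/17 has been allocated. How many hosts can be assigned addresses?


Host bits = 32 - 17 = 15
Total addresses = 2^15 = 32768
Usable = total - 2 (network and broadcast)
Usable hosts: 32766


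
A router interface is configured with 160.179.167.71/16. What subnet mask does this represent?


/16 means 16 network bits, 16 host bits
Binary: 11111111111111110000000000000000
Mask: 255.255.0.0


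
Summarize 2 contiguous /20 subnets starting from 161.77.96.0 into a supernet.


Original prefix: /20
Number of subnets: 2 = 2^1
New prefix = 20 - 1 = 19
Supernet: 161.77.96.0/19


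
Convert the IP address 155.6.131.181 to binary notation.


155 = 10011011
6 = 00000110
131 = 10000011
181 = 10110101
Binary: 10011011.00000110.10000011.10110101


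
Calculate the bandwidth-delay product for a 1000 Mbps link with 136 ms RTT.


BDP = bandwidth * RTT
= 1000 Mbps * 136 ms
= 1000 * 1e6 * 136 / 1000 bits
= 136000000 bits
= 17000000 bytes
= 16601.5625 KB
BDP = 136000000 bits (17000000 bytes)


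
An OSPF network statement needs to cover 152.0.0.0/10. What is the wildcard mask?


Subnet mask: 255.192.0.0
Wildcard = 255.255.255.255 - subnet mask
255 - 255 = 0
255 - 192 = 63
255 - 0 = 255
255 - 0 = 255
Wildcard: 0.63.255.255


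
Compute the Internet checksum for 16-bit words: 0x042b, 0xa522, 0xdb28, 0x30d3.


Sum all words (with carry folding):
+ 0x042b = 0x042b
+ 0xa522 = 0xa94d
+ 0xdb28 = 0x8476
+ 0x30d3 = 0xb549
One's complement: ~0xb549
Checksum = 0x4ab6


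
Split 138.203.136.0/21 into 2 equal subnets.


New prefix = 21 + 1 = 22
Each subnet has 1024 addresses
  138.203.136.0/22
  138.203.140.0/22
Subnets: 138.203.136.0/22, 138.203.140.0/22


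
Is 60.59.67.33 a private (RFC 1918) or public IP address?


RFC 1918 private ranges:
  10.0.0.0/8 (10.0.0.0 - 10.255.255.255)
  172.16.0.0/12 (172.16.0.0 - 172.31.255.255)
  192.168.0.0/16 (192.168.0.0 - 192.168.255.255)
Public (not in any RFC 1918 range)


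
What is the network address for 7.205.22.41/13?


IP:   00000111.11001101.00010110.00101001
Mask: 11111111.11111000.00000000.00000000
AND operation:
Net:  00000111.11001000.00000000.00000000
Network: 7.200.0.0/13


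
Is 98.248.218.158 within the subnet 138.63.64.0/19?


Subnet network: 138.63.64.0
Test IP AND mask: 98.248.192.0
No, 98.248.218.158 is not in 138.63.64.0/19


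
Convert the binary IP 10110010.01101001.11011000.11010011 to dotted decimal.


10110010 = 178
01101001 = 105
11011000 = 216
11010011 = 211
IP: 178.105.216.211


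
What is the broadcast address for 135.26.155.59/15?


Network: 135.26.0.0/15
Host bits = 17
Set all host bits to 1:
Broadcast: 135.27.255.255


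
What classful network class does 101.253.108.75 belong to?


First octet: 101
Binary: 01100101
0xxxxxxx -> Class A (1-126)
Class A, default mask 255.0.0.0 (/8)


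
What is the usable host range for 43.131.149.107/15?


Network: 43.130.0.0
Broadcast: 43.131.255.255
First usable = network + 1
Last usable = broadcast - 1
Range: 43.130.0.1 to 43.131.255.254


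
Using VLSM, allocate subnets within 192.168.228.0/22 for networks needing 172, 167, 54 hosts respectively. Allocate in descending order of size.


172 hosts -> /24 (254 usable): 192.168.228.0/24
167 hosts -> /24 (254 usable): 192.168.229.0/24
54 hosts -> /26 (62 usable): 192.168.230.0/26
Allocation: 192.168.228.0/24 (172 hosts, 254 usable); 192.168.229.0/24 (167 hosts, 254 usable); 192.168.230.0/26 (54 hosts, 62 usable)


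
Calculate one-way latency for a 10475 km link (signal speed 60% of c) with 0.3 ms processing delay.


Speed = 0.6 * 3e5 km/s = 180000 km/s
Propagation delay = 10475 / 180000 = 0.0582 s = 58.1944 ms
Processing delay = 0.3 ms
Total one-way latency = 58.4944 ms


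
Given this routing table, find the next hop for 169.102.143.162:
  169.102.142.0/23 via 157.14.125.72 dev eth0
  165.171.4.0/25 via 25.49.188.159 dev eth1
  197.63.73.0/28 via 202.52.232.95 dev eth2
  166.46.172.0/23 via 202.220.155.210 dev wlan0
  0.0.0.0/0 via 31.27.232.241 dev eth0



Longest prefix match for 169.102.143.162:
  /23 169.102.142.0: MATCH
  /25 165.171.4.0: no
  /28 197.63.73.0: no
  /23 166.46.172.0: no
  /0 0.0.0.0: MATCH
Selected: next-hop 157.14.125.72 via eth0 (matched /23)


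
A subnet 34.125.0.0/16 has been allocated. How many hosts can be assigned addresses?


Host bits = 32 - 16 = 16
Total addresses = 2^16 = 65536
Usable = total - 2 (network and broadcast)
Usable hosts: 65534


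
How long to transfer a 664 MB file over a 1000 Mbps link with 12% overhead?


Effective throughput = 1000 * (1 - 12/100) = 880 Mbps
File size in Mb = 664 * 8 = 5312 Mb
Time = 5312 / 880
Time = 6.0364 seconds


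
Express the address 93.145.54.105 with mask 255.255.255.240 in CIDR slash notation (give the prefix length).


Binary: 11111111.11111111.11111111.11110000
Count leading 1s
Prefix: /28


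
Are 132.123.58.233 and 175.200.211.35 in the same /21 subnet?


Mask: 255.255.248.0
132.123.58.233 AND mask = 132.123.56.0
175.200.211.35 AND mask = 175.200.208.0
No, different subnets (132.123.56.0 vs 175.200.208.0)


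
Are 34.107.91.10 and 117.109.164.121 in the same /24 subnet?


Mask: 255.255.255.0
34.107.91.10 AND mask = 34.107.91.0
117.109.164.121 AND mask = 117.109.164.0
No, different subnets (34.107.91.0 vs 117.109.164.0)


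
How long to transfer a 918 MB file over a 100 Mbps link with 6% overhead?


Effective throughput = 100 * (1 - 6/100) = 94 Mbps
File size in Mb = 918 * 8 = 7344 Mb
Time = 7344 / 94
Time = 78.1277 seconds


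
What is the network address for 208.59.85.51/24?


IP:   11010000.00111011.01010101.00110011
Mask: 11111111.11111111.11111111.00000000
AND operation:
Net:  11010000.00111011.01010101.00000000
Network: 208.59.85.0/24


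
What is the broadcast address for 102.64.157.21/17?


Network: 102.64.128.0/17
Host bits = 15
Set all host bits to 1:
Broadcast: 102.64.255.255


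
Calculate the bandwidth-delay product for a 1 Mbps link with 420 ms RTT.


BDP = bandwidth * RTT
= 1 Mbps * 420 ms
= 1 * 1e6 * 420 / 1000 bits
= 420000 bits
= 52500 bytes
= 51.2695 KB
BDP = 420000 bits (52500 bytes)


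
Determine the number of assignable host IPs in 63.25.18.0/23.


Host bits = 32 - 23 = 9
Total addresses = 2^9 = 512
Usable = total - 2 (network and broadcast)
Usable hosts: 510


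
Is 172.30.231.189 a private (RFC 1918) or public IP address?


RFC 1918 private ranges:
  10.0.0.0/8 (10.0.0.0 - 10.255.255.255)
  172.16.0.0/12 (172.16.0.0 - 172.31.255.255)
  192.168.0.0/16 (192.168.0.0 - 192.168.255.255)
Private (in 172.16.0.0/12)


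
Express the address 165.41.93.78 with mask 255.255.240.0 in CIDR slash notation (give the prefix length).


Binary: 11111111.11111111.11110000.00000000
Count leading 1s
Prefix: /20


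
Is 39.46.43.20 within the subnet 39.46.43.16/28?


Subnet network: 39.46.43.16
Test IP AND mask: 39.46.43.16
Yes, 39.46.43.20 is in 39.46.43.16/28


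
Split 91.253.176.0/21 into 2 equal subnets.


New prefix = 21 + 1 = 22
Each subnet has 1024 addresses
  91.253.176.0/22
  91.253.180.0/22
Subnets: 91.253.176.0/22, 91.253.180.0/22


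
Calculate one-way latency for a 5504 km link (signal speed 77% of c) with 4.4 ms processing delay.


Speed = 0.77 * 3e5 km/s = 231000 km/s
Propagation delay = 5504 / 231000 = 0.0238 s = 23.8268 ms
Processing delay = 4.4 ms
Total one-way latency = 28.2268 ms


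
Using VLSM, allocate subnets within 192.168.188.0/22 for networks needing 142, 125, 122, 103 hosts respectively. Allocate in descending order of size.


142 hosts -> /24 (254 usable): 192.168.188.0/24
125 hosts -> /25 (126 usable): 192.168.189.0/25
122 hosts -> /25 (126 usable): 192.168.189.128/25
103 hosts -> /25 (126 usable): 192.168.190.0/25
Allocation: 192.168.188.0/24 (142 hosts, 254 usable); 192.168.189.0/25 (125 hosts, 126 usable); 192.168.189.128/25 (122 hosts, 126 usable); 192.168.190.0/25 (103 hosts, 126 usable)


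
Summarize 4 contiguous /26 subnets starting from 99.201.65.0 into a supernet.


Original prefix: /26
Number of subnets: 4 = 2^2
New prefix = 26 - 2 = 24
Supernet: 99.201.65.0/24


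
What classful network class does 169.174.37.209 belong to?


First octet: 169
Binary: 10101001
10xxxxxx -> Class B (128-191)
Class B, default mask 255.255.0.0 (/16)


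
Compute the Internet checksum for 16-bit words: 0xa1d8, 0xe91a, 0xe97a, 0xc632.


Sum all words (with carry folding):
+ 0xa1d8 = 0xa1d8
+ 0xe91a = 0x8af3
+ 0xe97a = 0x746e
+ 0xc632 = 0x3aa1
One's complement: ~0x3aa1
Checksum = 0xc55e


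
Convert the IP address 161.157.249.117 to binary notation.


161 = 10100001
157 = 10011101
249 = 11111001
117 = 01110101
Binary: 10100001.10011101.11111001.01110101


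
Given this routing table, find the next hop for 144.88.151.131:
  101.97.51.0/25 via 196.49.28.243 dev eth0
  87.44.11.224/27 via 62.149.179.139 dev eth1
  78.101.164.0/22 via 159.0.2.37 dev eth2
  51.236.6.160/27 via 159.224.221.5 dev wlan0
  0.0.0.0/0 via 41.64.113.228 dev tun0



Longest prefix match for 144.88.151.131:
  /25 101.97.51.0: no
  /27 87.44.11.224: no
  /22 78.101.164.0: no
  /27 51.236.6.160: no
  /0 0.0.0.0: MATCH
Selected: next-hop 41.64.113.228 via tun0 (matched /0)


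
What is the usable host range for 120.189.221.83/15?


Network: 120.188.0.0
Broadcast: 120.189.255.255
First usable = network + 1
Last usable = broadcast - 1
Range: 120.188.0.1 to 120.189.255.254


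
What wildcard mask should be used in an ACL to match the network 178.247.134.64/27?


Subnet mask: 255.255.255.224
Wildcard = 255.255.255.255 - subnet mask
255 - 255 = 0
255 - 255 = 0
255 - 255 = 0
255 - 224 = 31
Wildcard: 0.0.0.31


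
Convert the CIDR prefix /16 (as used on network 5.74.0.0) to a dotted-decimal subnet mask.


/16 means 16 network bits, 16 host bits
Binary: 11111111111111110000000000000000
Mask: 255.255.0.0


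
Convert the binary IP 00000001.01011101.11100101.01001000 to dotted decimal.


00000001 = 1
01011101 = 93
11100101 = 229
01001000 = 72
IP: 1.93.229.72


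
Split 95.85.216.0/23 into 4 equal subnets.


New prefix = 23 + 2 = 25
Each subnet has 128 addresses
  95.85.216.0/25
  95.85.216.128/25
  95.85.217.0/25
  95.85.217.128/25
Subnets: 95.85.216.0/25, 95.85.216.128/25, 95.85.217.0/25, 95.85.217.128/25


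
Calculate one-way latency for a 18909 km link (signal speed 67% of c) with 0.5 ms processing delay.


Speed = 0.67 * 3e5 km/s = 201000 km/s
Propagation delay = 18909 / 201000 = 0.0941 s = 94.0746 ms
Processing delay = 0.5 ms
Total one-way latency = 94.5746 ms


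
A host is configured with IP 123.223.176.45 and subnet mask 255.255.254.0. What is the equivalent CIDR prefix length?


Binary: 11111111.11111111.11111110.00000000
Count leading 1s
Prefix: /23


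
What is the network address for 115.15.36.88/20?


IP:   01110011.00001111.00100100.01011000
Mask: 11111111.11111111.11110000.00000000
AND operation:
Net:  01110011.00001111.00100000.00000000
Network: 115.15.32.0/20


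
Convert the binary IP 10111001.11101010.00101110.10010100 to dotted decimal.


10111001 = 185
11101010 = 234
00101110 = 46
10010100 = 148
IP: 185.234.46.148


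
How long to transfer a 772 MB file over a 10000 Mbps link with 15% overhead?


Effective throughput = 10000 * (1 - 15/100) = 8500 Mbps
File size in Mb = 772 * 8 = 6176 Mb
Time = 6176 / 8500
Time = 0.7266 seconds


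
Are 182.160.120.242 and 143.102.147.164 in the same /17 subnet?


Mask: 255.255.128.0
182.160.120.242 AND mask = 182.160.0.0
143.102.147.164 AND mask = 143.102.128.0
No, different subnets (182.160.0.0 vs 143.102.128.0)


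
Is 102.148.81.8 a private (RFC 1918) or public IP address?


RFC 1918 private ranges:
  10.0.0.0/8 (10.0.0.0 - 10.255.255.255)
  172.16.0.0/12 (172.16.0.0 - 172.31.255.255)
  192.168.0.0/16 (192.168.0.0 - 192.168.255.255)
Public (not in any RFC 1918 range)


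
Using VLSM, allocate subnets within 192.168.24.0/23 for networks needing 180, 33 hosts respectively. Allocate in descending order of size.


180 hosts -> /24 (254 usable): 192.168.24.0/24
33 hosts -> /26 (62 usable): 192.168.25.0/26
Allocation: 192.168.24.0/24 (180 hosts, 254 usable); 192.168.25.0/26 (33 hosts, 62 usable)


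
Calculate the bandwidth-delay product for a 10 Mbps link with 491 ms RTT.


BDP = bandwidth * RTT
= 10 Mbps * 491 ms
= 10 * 1e6 * 491 / 1000 bits
= 4910000 bits
= 613750 bytes
= 599.3652 KB
BDP = 4910000 bits (613750 bytes)


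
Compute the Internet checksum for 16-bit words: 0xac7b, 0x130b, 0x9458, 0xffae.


Sum all words (with carry folding):
+ 0xac7b = 0xac7b
+ 0x130b = 0xbf86
+ 0x9458 = 0x53df
+ 0xffae = 0x538e
One's complement: ~0x538e
Checksum = 0xac71


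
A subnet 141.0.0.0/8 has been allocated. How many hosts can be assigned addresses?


Host bits = 32 - 8 = 24
Total addresses = 2^24 = 16777216
Usable = total - 2 (network and broadcast)
Usable hosts: 16777214


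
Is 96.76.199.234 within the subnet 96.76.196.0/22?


Subnet network: 96.76.196.0
Test IP AND mask: 96.76.196.0
Yes, 96.76.199.234 is in 96.76.196.0/22


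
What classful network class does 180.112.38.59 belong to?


First octet: 180
Binary: 10110100
10xxxxxx -> Class B (128-191)
Class B, default mask 255.255.0.0 (/16)


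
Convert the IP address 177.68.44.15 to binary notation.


177 = 10110001
68 = 01000100
44 = 00101100
15 = 00001111
Binary: 10110001.01000100.00101100.00001111


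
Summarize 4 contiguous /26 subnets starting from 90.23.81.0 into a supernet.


Original prefix: /26
Number of subnets: 4 = 2^2
New prefix = 26 - 2 = 24
Supernet: 90.23.81.0/24


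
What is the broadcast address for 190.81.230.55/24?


Network: 190.81.230.0/24
Host bits = 8
Set all host bits to 1:
Broadcast: 190.81.230.255


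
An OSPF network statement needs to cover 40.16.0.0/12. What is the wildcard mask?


Subnet mask: 255.240.0.0
Wildcard = 255.255.255.255 - subnet mask
255 - 255 = 0
255 - 240 = 15
255 - 0 = 255
255 - 0 = 255
Wildcard: 0.15.255.255


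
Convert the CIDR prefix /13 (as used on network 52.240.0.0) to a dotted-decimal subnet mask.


/13 means 13 network bits, 19 host bits
Binary: 11111111111110000000000000000000
Mask: 255.248.0.0


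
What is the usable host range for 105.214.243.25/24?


Network: 105.214.243.0
Broadcast: 105.214.243.255
First usable = network + 1
Last usable = broadcast - 1
Range: 105.214.243.1 to 105.214.243.254


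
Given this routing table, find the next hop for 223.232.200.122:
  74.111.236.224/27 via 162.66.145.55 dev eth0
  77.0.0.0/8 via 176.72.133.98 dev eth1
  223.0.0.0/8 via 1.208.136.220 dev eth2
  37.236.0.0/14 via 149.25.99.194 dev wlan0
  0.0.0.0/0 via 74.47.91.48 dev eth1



Longest prefix match for 223.232.200.122:
  /27 74.111.236.224: no
  /8 77.0.0.0: no
  /8 223.0.0.0: MATCH
  /14 37.236.0.0: no
  /0 0.0.0.0: MATCH
Selected: next-hop 1.208.136.220 via eth2 (matched /8)


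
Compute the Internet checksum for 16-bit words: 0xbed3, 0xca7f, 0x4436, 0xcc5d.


Sum all words (with carry folding):
+ 0xbed3 = 0xbed3
+ 0xca7f = 0x8953
+ 0x4436 = 0xcd89
+ 0xcc5d = 0x99e7
One's complement: ~0x99e7
Checksum = 0x6618


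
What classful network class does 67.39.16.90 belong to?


First octet: 67
Binary: 01000011
0xxxxxxx -> Class A (1-126)
Class A, default mask 255.0.0.0 (/8)


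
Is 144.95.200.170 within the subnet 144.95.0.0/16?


Subnet network: 144.95.0.0
Test IP AND mask: 144.95.0.0
Yes, 144.95.200.170 is in 144.95.0.0/16


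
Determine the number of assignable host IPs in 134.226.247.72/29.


Host bits = 32 - 29 = 3
Total addresses = 2^3 = 8
Usable = total - 2 (network and broadcast)
Usable hosts: 6


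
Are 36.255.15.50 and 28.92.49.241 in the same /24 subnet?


Mask: 255.255.255.0
36.255.15.50 AND mask = 36.255.15.0
28.92.49.241 AND mask = 28.92.49.0
No, different subnets (36.255.15.0 vs 28.92.49.0)


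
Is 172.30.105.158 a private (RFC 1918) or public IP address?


RFC 1918 private ranges:
  10.0.0.0/8 (10.0.0.0 - 10.255.255.255)
  172.16.0.0/12 (172.16.0.0 - 172.31.255.255)
  192.168.0.0/16 (192.168.0.0 - 192.168.255.255)
Private (in 172.16.0.0/12)


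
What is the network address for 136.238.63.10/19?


IP:   10001000.11101110.00111111.00001010
Mask: 11111111.11111111.11100000.00000000
AND operation:
Net:  10001000.11101110.00100000.00000000
Network: 136.238.32.0/19


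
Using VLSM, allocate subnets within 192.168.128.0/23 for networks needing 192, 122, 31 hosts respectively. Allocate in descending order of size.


192 hosts -> /24 (254 usable): 192.168.128.0/24
122 hosts -> /25 (126 usable): 192.168.129.0/25
31 hosts -> /26 (62 usable): 192.168.129.128/26
Allocation: 192.168.128.0/24 (192 hosts, 254 usable); 192.168.129.0/25 (122 hosts, 126 usable); 192.168.129.128/26 (31 hosts, 62 usable)


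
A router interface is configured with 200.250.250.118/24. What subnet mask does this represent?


/24 means 24 network bits, 8 host bits
Binary: 11111111111111111111111100000000
Mask: 255.255.255.0


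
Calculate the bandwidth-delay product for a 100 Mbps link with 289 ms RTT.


BDP = bandwidth * RTT
= 100 Mbps * 289 ms
= 100 * 1e6 * 289 / 1000 bits
= 28900000 bits
= 3612500 bytes
= 3527.832 KB
BDP = 28900000 bits (3612500 bytes)


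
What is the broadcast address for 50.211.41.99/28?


Network: 50.211.41.96/28
Host bits = 4
Set all host bits to 1:
Broadcast: 50.211.41.111


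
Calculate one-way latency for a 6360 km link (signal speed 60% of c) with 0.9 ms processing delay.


Speed = 0.6 * 3e5 km/s = 180000 km/s
Propagation delay = 6360 / 180000 = 0.0353 s = 35.3333 ms
Processing delay = 0.9 ms
Total one-way latency = 36.2333 ms


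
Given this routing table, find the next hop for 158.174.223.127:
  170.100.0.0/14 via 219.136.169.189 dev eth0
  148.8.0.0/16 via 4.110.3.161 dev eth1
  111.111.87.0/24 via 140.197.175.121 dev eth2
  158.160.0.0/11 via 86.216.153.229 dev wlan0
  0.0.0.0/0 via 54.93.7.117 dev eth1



Longest prefix match for 158.174.223.127:
  /14 170.100.0.0: no
  /16 148.8.0.0: no
  /24 111.111.87.0: no
  /11 158.160.0.0: MATCH
  /0 0.0.0.0: MATCH
Selected: next-hop 86.216.153.229 via wlan0 (matched /11)


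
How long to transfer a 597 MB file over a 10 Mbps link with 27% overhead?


Effective throughput = 10 * (1 - 27/100) = 7.3 Mbps
File size in Mb = 597 * 8 = 4776 Mb
Time = 4776 / 7.3
Time = 654.2466 seconds


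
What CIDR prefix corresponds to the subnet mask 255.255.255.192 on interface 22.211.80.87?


Binary: 11111111.11111111.11111111.11000000
Count leading 1s
Prefix: /26


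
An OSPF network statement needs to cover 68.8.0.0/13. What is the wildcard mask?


Subnet mask: 255.248.0.0
Wildcard = 255.255.255.255 - subnet mask
255 - 255 = 0
255 - 248 = 7
255 - 0 = 255
255 - 0 = 255
Wildcard: 0.7.255.255


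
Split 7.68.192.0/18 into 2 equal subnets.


New prefix = 18 + 1 = 19
Each subnet has 8192 addresses
  7.68.192.0/19
  7.68.224.0/19
Subnets: 7.68.192.0/19, 7.68.224.0/19


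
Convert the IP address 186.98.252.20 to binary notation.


186 = 10111010
98 = 01100010
252 = 11111100
20 = 00010100
Binary: 10111010.01100010.11111100.00010100


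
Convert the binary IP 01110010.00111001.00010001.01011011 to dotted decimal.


01110010 = 114
00111001 = 57
00010001 = 17
01011011 = 91
IP: 114.57.17.91


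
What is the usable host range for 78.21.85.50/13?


Network: 78.16.0.0
Broadcast: 78.23.255.255
First usable = network + 1
Last usable = broadcast - 1
Range: 78.16.0.1 to 78.23.255.254


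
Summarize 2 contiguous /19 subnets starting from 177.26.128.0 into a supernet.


Original prefix: /19
Number of subnets: 2 = 2^1
New prefix = 19 - 1 = 18
Supernet: 177.26.128.0/18


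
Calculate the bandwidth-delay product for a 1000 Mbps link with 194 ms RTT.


BDP = bandwidth * RTT
= 1000 Mbps * 194 ms
= 1000 * 1e6 * 194 / 1000 bits
= 194000000 bits
= 24250000 bytes
= 23681.6406 KB
BDP = 194000000 bits (24250000 bytes)


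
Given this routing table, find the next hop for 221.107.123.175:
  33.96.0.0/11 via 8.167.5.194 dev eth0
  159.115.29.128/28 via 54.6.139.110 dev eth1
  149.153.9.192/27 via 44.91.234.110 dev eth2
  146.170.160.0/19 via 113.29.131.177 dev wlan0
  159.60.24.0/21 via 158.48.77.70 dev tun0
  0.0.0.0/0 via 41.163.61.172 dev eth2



Longest prefix match for 221.107.123.175:
  /11 33.96.0.0: no
  /28 159.115.29.128: no
  /27 149.153.9.192: no
  /19 146.170.160.0: no
  /21 159.60.24.0: no
  /0 0.0.0.0: MATCH
Selected: next-hop 41.163.61.172 via eth2 (matched /0)


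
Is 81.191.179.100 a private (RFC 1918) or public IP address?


RFC 1918 private ranges:
  10.0.0.0/8 (10.0.0.0 - 10.255.255.255)
  172.16.0.0/12 (172.16.0.0 - 172.31.255.255)
  192.168.0.0/16 (192.168.0.0 - 192.168.255.255)
Public (not in any RFC 1918 range)


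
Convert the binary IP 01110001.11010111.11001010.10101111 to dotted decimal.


01110001 = 113
11010111 = 215
11001010 = 202
10101111 = 175
IP: 113.215.202.175


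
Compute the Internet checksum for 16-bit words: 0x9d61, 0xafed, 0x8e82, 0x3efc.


Sum all words (with carry folding):
+ 0x9d61 = 0x9d61
+ 0xafed = 0x4d4f
+ 0x8e82 = 0xdbd1
+ 0x3efc = 0x1ace
One's complement: ~0x1ace
Checksum = 0xe531


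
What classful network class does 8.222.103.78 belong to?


First octet: 8
Binary: 00001000
0xxxxxxx -> Class A (1-126)
Class A, default mask 255.0.0.0 (/8)


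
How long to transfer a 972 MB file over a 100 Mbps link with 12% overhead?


Effective throughput = 100 * (1 - 12/100) = 88 Mbps
File size in Mb = 972 * 8 = 7776 Mb
Time = 7776 / 88
Time = 88.3636 seconds


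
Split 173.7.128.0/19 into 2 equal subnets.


New prefix = 19 + 1 = 20
Each subnet has 4096 addresses
  173.7.128.0/20
  173.7.144.0/20
Subnets: 173.7.128.0/20, 173.7.144.0/20


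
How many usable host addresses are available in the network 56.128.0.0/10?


Host bits = 32 - 10 = 22
Total addresses = 2^22 = 4194304
Usable = total - 2 (network and broadcast)
Usable hosts: 4194302


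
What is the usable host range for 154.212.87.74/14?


Network: 154.212.0.0
Broadcast: 154.215.255.255
First usable = network + 1
Last usable = broadcast - 1
Range: 154.212.0.1 to 154.215.255.254


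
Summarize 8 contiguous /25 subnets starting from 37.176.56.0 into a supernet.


Original prefix: /25
Number of subnets: 8 = 2^3
New prefix = 25 - 3 = 22
Supernet: 37.176.56.0/22


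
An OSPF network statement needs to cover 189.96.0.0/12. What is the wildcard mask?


Subnet mask: 255.240.0.0
Wildcard = 255.255.255.255 - subnet mask
255 - 255 = 0
255 - 240 = 15
255 - 0 = 255
255 - 0 = 255
Wildcard: 0.15.255.255


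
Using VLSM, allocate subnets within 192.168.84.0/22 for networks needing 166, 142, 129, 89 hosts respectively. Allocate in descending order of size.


166 hosts -> /24 (254 usable): 192.168.84.0/24
142 hosts -> /24 (254 usable): 192.168.85.0/24
129 hosts -> /24 (254 usable): 192.168.86.0/24
89 hosts -> /25 (126 usable): 192.168.87.0/25
Allocation: 192.168.84.0/24 (166 hosts, 254 usable); 192.168.85.0/24 (142 hosts, 254 usable); 192.168.86.0/24 (129 hosts, 254 usable); 192.168.87.0/25 (89 hosts, 126 usable)


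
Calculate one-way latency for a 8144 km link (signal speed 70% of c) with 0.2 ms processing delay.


Speed = 0.7 * 3e5 km/s = 210000 km/s
Propagation delay = 8144 / 210000 = 0.0388 s = 38.781 ms
Processing delay = 0.2 ms
Total one-way latency = 38.981 ms


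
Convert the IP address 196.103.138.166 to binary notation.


196 = 11000100
103 = 01100111
138 = 10001010
166 = 10100110
Binary: 11000100.01100111.10001010.10100110


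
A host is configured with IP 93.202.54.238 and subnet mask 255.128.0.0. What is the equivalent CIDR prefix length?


Binary: 11111111.10000000.00000000.00000000
Count leading 1s
Prefix: /9


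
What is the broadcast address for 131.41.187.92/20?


Network: 131.41.176.0/20
Host bits = 12
Set all host bits to 1:
Broadcast: 131.41.191.255


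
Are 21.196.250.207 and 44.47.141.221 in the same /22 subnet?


Mask: 255.255.252.0
21.196.250.207 AND mask = 21.196.248.0
44.47.141.221 AND mask = 44.47.140.0
No, different subnets (21.196.248.0 vs 44.47.140.0)


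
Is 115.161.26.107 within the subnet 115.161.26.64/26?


Subnet network: 115.161.26.64
Test IP AND mask: 115.161.26.64
Yes, 115.161.26.107 is in 115.161.26.64/26


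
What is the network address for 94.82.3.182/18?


IP:   01011110.01010010.00000011.10110110
Mask: 11111111.11111111.11000000.00000000
AND operation:
Net:  01011110.01010010.00000000.00000000
Network: 94.82.0.0/18


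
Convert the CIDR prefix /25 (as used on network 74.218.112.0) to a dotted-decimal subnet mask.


/25 means 25 network bits, 7 host bits
Binary: 11111111111111111111111110000000
Mask: 255.255.255.128


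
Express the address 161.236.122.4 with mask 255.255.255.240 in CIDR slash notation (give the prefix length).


Binary: 11111111.11111111.11111111.11110000
Count leading 1s
Prefix: /28
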